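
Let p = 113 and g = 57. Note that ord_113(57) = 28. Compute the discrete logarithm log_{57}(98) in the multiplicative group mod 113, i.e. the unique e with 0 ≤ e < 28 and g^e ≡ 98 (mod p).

7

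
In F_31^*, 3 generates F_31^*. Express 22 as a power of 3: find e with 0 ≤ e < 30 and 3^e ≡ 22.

17

Successive powers of 3 modulo 31:
  3^0=1  3^1=3  3^2=9  3^3=27  3^4=19  3^5=26
  3^6=16  3^7=17  3^8=20  3^9=29  3^10=25  3^11=13
  3^12=8  3^13=24  3^14=10  3^15=30  3^16=28  3^17=22
So 3^17 ≡ 22 (mod 31), giving e = 17.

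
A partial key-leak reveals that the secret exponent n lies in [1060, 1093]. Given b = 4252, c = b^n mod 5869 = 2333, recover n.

1067

Compute 4252^1060 mod 5869 = 677, then multiply by 4252 repeatedly:
  4252^1060=677  4252^1061=2794  4252^1062=1232  4252^1063=3316  4252^1064=2294
  4252^1065=5679  4252^1066=2042  4252^1067=2333
Found 2333 at exponent 1067.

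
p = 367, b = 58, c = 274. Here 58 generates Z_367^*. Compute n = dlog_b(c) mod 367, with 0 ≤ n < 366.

268

Baby-step giant-step with m = ceil(sqrt(366)) = 20.
Baby table (58^j mod 367 for j=0..19):
  0:1  1:58  2:61  3:235  4:51  5:22  6:175  7:241
  8:32  9:21  10:117  11:180  12:164  13:337  14:95  15:5
  16:290  17:305  18:74  19:255
Giant step factor: 58^(-20) ≡ 357 (mod 367).
Scan 274·357^i mod 367 for i = 0, 1, …:
  i=0: 274   i=1: 196   i=2: 242   i=3: 149
  i=4: 345   i=5: 220   i=6: 2   i=7: 347
  i=8: 200   i=9: 202   i=10: 182   i=11: 15
  i=12: 217   i=13: 32
Match at i=13, j=8: n = 13·20 + 8 = 268.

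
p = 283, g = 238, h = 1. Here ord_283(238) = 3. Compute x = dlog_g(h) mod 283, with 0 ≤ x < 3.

Successive powers of 238 modulo 283:
  238^0=1
So 238^0 ≡ 1 (mod 283), giving x = 0.

0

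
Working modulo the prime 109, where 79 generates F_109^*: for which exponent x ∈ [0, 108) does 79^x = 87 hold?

Baby-step giant-step with m = ceil(sqrt(108)) = 11.
Baby table (79^j mod 109 for j=0..10):
  0:1  1:79  2:28  3:32  4:21  5:24  6:43  7:18
  8:5  9:68  10:31
Giant step factor: 79^(-11) ≡ 62 (mod 109).
Scan 87·62^i mod 109 for i = 0, 1, …:
  i=0: 87   i=1: 53   i=2: 16   i=3: 11
  i=4: 28
Match at i=4, j=2: x = 4·11 + 2 = 46.

46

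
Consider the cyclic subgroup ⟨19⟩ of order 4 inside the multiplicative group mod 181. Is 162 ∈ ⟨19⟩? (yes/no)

yes

⟨19⟩ has order 4; its elements mod 181 are {1, 19, 162, 180}.
162 is in this set.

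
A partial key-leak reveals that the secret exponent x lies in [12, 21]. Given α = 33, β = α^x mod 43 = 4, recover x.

Compute 33^12 mod 43 = 21, then multiply by 33 repeatedly:
  33^12=21  33^13=5  33^14=36  33^15=27  33^16=31
  33^17=34  33^18=4
Found 4 at exponent 18.

18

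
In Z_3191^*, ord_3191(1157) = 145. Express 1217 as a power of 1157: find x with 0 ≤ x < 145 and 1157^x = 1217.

130

Baby-step giant-step with m = ceil(sqrt(145)) = 13.
Baby table (1157^j mod 3191 for j=0..12):
  0:1  1:1157  2:1620  3:1223  4:1398  5:2840  6:2341  7:2569
  8:1512  9:716  10:1943  11:1587  12:1334
Giant step factor: 1157^(-13) ≡ 2693 (mod 3191).
Scan 1217·2693^i mod 3191 for i = 0, 1, …:
  i=0: 1217   i=1: 224   i=2: 133   i=3: 777
  i=4: 2356   i=5: 1000   i=6: 2987   i=7: 2671
  i=8: 489   i=9: 2185   i=10: 1
Match at i=10, j=0: x = 10·13 + 0 = 130.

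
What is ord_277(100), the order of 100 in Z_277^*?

69

The order of 100 must divide p − 1 = 276 = 2^2 · 3 · 23.
Divisors: 1, 2, 3, 4, 6, 12, 23, 46, 69, 92, 138, 276.
Check each in increasing order: 100^1 ≡ 100;  100^2 ≡ 28;  100^3 ≡ 30;  100^4 ≡ 230;  100^6 ≡ 69;  100^12 ≡ 52;  100^23 ≡ 160;  100^46 ≡ 116;  100^69 ≡ 1.
Smallest exponent giving 1 is 69.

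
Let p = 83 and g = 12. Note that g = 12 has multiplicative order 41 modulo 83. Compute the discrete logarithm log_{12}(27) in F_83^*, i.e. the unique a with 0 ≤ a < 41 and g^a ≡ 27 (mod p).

14

Successive powers of 12 modulo 83:
  12^0=1  12^1=12  12^2=61  12^3=68  12^4=69  12^5=81
  12^6=59  12^7=44  12^8=30  12^9=28  12^10=4  12^11=48
  12^12=78  12^13=23  12^14=27
So 12^14 ≡ 27 (mod 83), giving a = 14.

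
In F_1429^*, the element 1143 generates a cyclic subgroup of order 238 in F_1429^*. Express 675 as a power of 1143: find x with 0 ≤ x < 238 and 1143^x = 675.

139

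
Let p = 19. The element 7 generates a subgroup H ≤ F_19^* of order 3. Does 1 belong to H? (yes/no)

⟨7⟩ has order 3; its elements mod 19 are {1, 7, 11}.
1 is in this set.

yes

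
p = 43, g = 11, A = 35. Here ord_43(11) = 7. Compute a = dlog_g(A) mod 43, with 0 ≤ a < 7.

Successive powers of 11 modulo 43:
  11^0=1  11^1=11  11^2=35
So 11^2 ≡ 35 (mod 43), giving a = 2.

2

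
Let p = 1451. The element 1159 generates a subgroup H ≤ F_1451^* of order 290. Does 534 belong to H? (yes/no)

yes

534 ∈ ⟨1159⟩ iff 534^290 ≡ 1 (mod 1451), since |⟨1159⟩| = 290.
534^290 mod 1451 = 1.
Since 1 = 1, 534 lies in the subgroup.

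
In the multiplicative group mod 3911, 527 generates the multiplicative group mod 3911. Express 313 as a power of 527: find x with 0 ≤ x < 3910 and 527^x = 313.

252

Baby-step giant-step with m = ceil(sqrt(3910)) = 63.
Baby table (527^j mod 3911 for j=0..62):
  0:1  1:527  2:48  3:1830  4:2304  5:1798  6:1084  7:262
  8:1189  9:843  10:2318  11:1354  12:1756  13:2416  14:2157  15:2549
  16:1850  17:1111  18:2758  19:2485  20:3321  21:1950  22:2968  23:3647
  24:1668  25:2972  26:1844  27:1860  28:2470  29:3238  30:1230  31:2895
  32:375  33:2075  34:2356  35:1825  36:3580  37:1558  38:3667  39:475
  40:21  41:3245  42:1008  43:3231  44:1452  45:2559  46:3209  47:1591
  48:1503  49:2059  50:1746  51:1057  52:1677  53:3804  54:2276  55:2686
  56:3651  57:3776  58:3164  59:1342  60:3254  61:1840  62:3663
Giant step factor: 527^(-63) ≡ 1049 (mod 3911).
Scan 313·1049^i mod 3911 for i = 0, 1, …:
  i=0: 313   i=1: 3724   i=2: 3298   i=3: 2278
  i=4: 1
Match at i=4, j=0: x = 4·63 + 0 = 252.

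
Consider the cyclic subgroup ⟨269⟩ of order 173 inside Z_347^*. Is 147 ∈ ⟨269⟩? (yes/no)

yes

147 ∈ ⟨269⟩ iff 147^173 ≡ 1 (mod 347), since |⟨269⟩| = 173.
147^173 mod 347 = 1.
Since 1 = 1, 147 lies in the subgroup.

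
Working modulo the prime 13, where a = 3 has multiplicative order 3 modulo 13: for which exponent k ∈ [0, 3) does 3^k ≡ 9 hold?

2

Successive powers of 3 modulo 13:
  3^0=1  3^1=3  3^2=9
So 3^2 ≡ 9 (mod 13), giving k = 2.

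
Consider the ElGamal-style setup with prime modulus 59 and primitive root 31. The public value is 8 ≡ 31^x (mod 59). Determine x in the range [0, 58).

19

Successive powers of 31 modulo 59:
  31^0=1  31^1=31  31^2=17  31^3=55  31^4=53  31^5=50
  31^6=16  31^7=24  31^8=36  31^9=54  31^10=22  31^11=33
  31^12=20  31^13=30  31^14=45  31^15=38  31^16=57  31^17=56
  31^18=25  31^19=8
So 31^19 ≡ 8 (mod 59), giving x = 19.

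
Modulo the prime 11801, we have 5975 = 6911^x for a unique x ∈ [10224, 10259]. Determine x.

10224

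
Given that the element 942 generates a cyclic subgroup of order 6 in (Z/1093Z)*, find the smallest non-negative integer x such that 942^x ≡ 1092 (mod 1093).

Successive powers of 942 modulo 1093:
  942^0=1  942^1=942  942^2=941  942^3=1092
So 942^3 ≡ 1092 (mod 1093), giving x = 3.

3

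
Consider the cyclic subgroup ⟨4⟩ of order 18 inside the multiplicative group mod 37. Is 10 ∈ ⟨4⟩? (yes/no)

yes

⟨4⟩ has order 18; its elements mod 37 are {1, 3, 4, 7, 9, 10, 11, 12, 16, 21, 25, 26, 27, 28, 30, 33, 34, 36}.
10 is in this set.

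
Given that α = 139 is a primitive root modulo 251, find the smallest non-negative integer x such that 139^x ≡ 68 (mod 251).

88

Baby-step giant-step with m = ceil(sqrt(250)) = 16.
Baby table (139^j mod 251 for j=0..15):
  0:1  1:139  2:245  3:170  4:36  5:235  6:35  7:96
  8:41  9:177  10:5  11:193  12:221  13:97  14:180  15:171
Giant step factor: 139^(-16) ≡ 142 (mod 251).
Scan 68·142^i mod 251 for i = 0, 1, …:
  i=0: 68   i=1: 118   i=2: 190   i=3: 123
  i=4: 147   i=5: 41
Match at i=5, j=8: x = 5·16 + 8 = 88.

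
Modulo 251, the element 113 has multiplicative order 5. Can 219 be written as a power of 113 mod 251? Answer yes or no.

219 ∈ ⟨113⟩ iff 219^5 ≡ 1 (mod 251), since |⟨113⟩| = 5.
219^5 mod 251 = 1.
Since 1 = 1, 219 lies in the subgroup.

yes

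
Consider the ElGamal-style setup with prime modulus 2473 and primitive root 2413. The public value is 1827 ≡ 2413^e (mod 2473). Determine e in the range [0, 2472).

1151

Baby-step giant-step with m = ceil(sqrt(2472)) = 50.
Baby table (2413^j mod 2473 for j=0..49):
  0:1  1:2413  2:1127  3:1624  4:1480  5:228  6:1158  7:2237
  8:1795  9:1112  10:51  11:1886  12:598  13:1215  14:1290  15:1736
  16:2179  17:329  18:44  19:2306  20:128  21:2212  22:822  23:140
  24:1492  25:1981  26:2317  27:1941  28:2244  29:1375  30:1582  31:1527
  32:2354  33:2194  34:1902  35:2111  36:1936  37:71  38:686  39:881
  40:1546  41:1214  42:1350  43:609  44:555  45:1322  46:2289  47:1148
  48:364  49:417
Giant step factor: 2413^(-50) ≡ 1083 (mod 2473).
Scan 1827·1083^i mod 2473 for i = 0, 1, …:
  i=0: 1827   i=1: 241   i=2: 1338   i=3: 2349
  i=4: 1723   i=5: 1367   i=6: 1607   i=7: 1862
  i=8: 1051   i=9: 653     …   i=22: 89
  i=23: 2413
Match at i=23, j=1: e = 23·50 + 1 = 1151.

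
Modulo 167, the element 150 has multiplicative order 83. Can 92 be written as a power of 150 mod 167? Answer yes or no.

no

92 ∈ ⟨150⟩ iff 92^83 ≡ 1 (mod 167), since |⟨150⟩| = 83.
92^83 mod 167 = 166.
Since 166 ≠ 1, 92 does not lie in the subgroup.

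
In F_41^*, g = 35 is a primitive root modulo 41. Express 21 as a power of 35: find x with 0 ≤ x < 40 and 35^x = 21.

14

Successive powers of 35 modulo 41:
  35^0=1  35^1=35  35^2=36  35^3=30  35^4=25  35^5=14
  35^6=39  35^7=12  35^8=10  35^9=22  35^10=32  35^11=13
  35^12=4  35^13=17  35^14=21
So 35^14 ≡ 21 (mod 41), giving x = 14.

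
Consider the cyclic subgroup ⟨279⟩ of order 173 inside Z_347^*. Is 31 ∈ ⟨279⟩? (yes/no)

yes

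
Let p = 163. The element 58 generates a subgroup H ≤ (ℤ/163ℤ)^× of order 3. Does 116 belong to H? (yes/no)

no

116 ∈ ⟨58⟩ iff 116^3 ≡ 1 (mod 163), since |⟨58⟩| = 3.
116^3 mod 163 = 8.
Since 8 ≠ 1, 116 does not lie in the subgroup.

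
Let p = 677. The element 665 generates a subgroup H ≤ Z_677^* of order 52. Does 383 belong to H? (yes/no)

yes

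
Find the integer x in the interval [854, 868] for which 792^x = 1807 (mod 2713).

865

Compute 792^854 mod 2713 = 2337, then multiply by 792 repeatedly:
  792^854=2337  792^855=638  792^856=678  792^857=2515  792^858=538
  792^859=155  792^860=675  792^861=139  792^862=1568  792^863=2015
  792^864=636  792^865=1807
Found 1807 at exponent 865.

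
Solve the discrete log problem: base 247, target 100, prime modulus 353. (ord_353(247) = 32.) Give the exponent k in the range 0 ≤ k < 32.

30

Successive powers of 247 modulo 353:
  247^0=1  247^1=247  247^2=293  247^3=6  247^4=70  247^5=346
  247^6=36  247^7=67  247^8=311  247^9=216  247^10=49  247^11=101
  247^12=237  247^13=294  247^14=253  247^15=10  247^16=352  247^17=106
  247^18=60  247^19=347  247^20=283  247^21=7  247^22=317  247^23=286
  247^24=42  247^25=137  247^26=304  247^27=252  247^28=116  247^29=59
  247^30=100
So 247^30 ≡ 100 (mod 353), giving k = 30.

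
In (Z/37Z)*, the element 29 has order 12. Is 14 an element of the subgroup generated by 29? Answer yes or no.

yes

14 ∈ ⟨29⟩ iff 14^12 ≡ 1 (mod 37), since |⟨29⟩| = 12.
14^12 mod 37 = 1.
Since 1 = 1, 14 lies in the subgroup.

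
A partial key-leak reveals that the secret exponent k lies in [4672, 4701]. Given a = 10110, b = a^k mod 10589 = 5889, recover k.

4694

Compute 10110^4672 mod 10589 = 888, then multiply by 10110 repeatedly:
  10110^4672=888  10110^4673=8797  10110^4674=659  10110^4675=2009  10110^4676=1288
  10110^4677=7799  10110^4678=2196  10110^4679=7016  10110^4680=6638  10110^4681=7687
  10110^4682=2899  10110^4683=9127  10110^4684=1424  10110^4685=6189  10110^4686=389
  10110^4687=4271  10110^4688=8457  10110^4689=4684  10110^4690=1232  10110^4691=2856
  10110^4692=8546  10110^4693=4409  10110^4694=5889
Found 5889 at exponent 4694.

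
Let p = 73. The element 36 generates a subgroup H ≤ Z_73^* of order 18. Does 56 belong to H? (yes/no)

no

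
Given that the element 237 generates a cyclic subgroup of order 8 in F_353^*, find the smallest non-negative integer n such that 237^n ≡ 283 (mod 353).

7

Successive powers of 237 modulo 353:
  237^0=1  237^1=237  237^2=42  237^3=70  237^4=352  237^5=116
  237^6=311  237^7=283
So 237^7 ≡ 283 (mod 353), giving n = 7.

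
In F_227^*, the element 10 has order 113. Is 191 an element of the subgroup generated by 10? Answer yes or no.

no

191 ∈ ⟨10⟩ iff 191^113 ≡ 1 (mod 227), since |⟨10⟩| = 113.
191^113 mod 227 = 226.
Since 226 ≠ 1, 191 does not lie in the subgroup.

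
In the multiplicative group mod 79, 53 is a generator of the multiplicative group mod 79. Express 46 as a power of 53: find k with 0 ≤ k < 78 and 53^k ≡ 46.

48

Baby-step giant-step with m = ceil(sqrt(78)) = 9.
Baby table (53^j mod 79 for j=0..8):
  0:1  1:53  2:44  3:41  4:40  5:66  6:22  7:60
  8:20
Giant step factor: 53^(-9) ≡ 12 (mod 79).
Scan 46·12^i mod 79 for i = 0, 1, …:
  i=0: 46   i=1: 78   i=2: 67   i=3: 14
  i=4: 10   i=5: 41
Match at i=5, j=3: k = 5·9 + 3 = 48.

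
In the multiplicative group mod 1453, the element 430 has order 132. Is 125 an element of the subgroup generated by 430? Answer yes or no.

125 ∈ ⟨430⟩ iff 125^132 ≡ 1 (mod 1453), since |⟨430⟩| = 132.
125^132 mod 1453 = 1.
Since 1 = 1, 125 lies in the subgroup.

yes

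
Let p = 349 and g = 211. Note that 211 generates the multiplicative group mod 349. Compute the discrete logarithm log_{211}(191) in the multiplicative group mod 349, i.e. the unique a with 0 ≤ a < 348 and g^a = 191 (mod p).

274

Baby-step giant-step with m = ceil(sqrt(348)) = 19.
Baby table (211^j mod 349 for j=0..18):
  0:1  1:211  2:198  3:247  4:116  5:46  6:283  7:34
  8:194  9:101  10:22  11:105  12:168  13:199  14:109  15:314
  16:293  17:50  18:80
Giant step factor: 211^(-19) ≡ 30 (mod 349).
Scan 191·30^i mod 349 for i = 0, 1, …:
  i=0: 191   i=1: 146   i=2: 192   i=3: 176
  i=4: 45   i=5: 303   i=6: 16   i=7: 131
  i=8: 91   i=9: 287     …   i=13: 53
  i=14: 194
Match at i=14, j=8: a = 14·19 + 8 = 274.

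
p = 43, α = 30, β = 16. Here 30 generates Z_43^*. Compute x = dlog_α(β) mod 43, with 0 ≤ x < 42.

6

Baby-step giant-step with m = ceil(sqrt(42)) = 7.
Baby table (30^j mod 43 for j=0..6):
  0:1  1:30  2:40  3:39  4:9  5:12  6:16
Giant step factor: 30^(-7) ≡ 37 (mod 43).
Scan 16·37^i mod 43 for i = 0, 1, …:
  i=0: 16
Match at i=0, j=6: x = 0·7 + 6 = 6.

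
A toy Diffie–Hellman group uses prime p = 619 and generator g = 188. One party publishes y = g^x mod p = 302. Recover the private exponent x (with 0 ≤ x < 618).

Baby-step giant-step with m = ceil(sqrt(618)) = 25.
Baby table (188^j mod 619 for j=0..24):
  0:1  1:188  2:61  3:326  4:7  5:78  6:427  7:425
  8:49  9:546  10:513  11:499  12:343  13:108  14:496  15:398
  16:544  17:137  18:377  19:310  20:94  21:340  22:163  23:313
  24:39
Giant step factor: 188^(-25) ≡ 432 (mod 619).
Scan 302·432^i mod 619 for i = 0, 1, …:
  i=0: 302   i=1: 474   i=2: 498   i=3: 343
Match at i=3, j=12: x = 3·25 + 12 = 87.

87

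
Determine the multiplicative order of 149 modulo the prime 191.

95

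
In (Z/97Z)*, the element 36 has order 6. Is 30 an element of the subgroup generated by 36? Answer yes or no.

no

⟨36⟩ has order 6; its elements mod 97 are {1, 35, 36, 61, 62, 96}.
30 is not in this set.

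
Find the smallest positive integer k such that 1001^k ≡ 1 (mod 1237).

The order of 1001 must divide p − 1 = 1236 = 2^2 · 3 · 103.
Divisors: 1, 2, 3, 4, 6, 12, 103, 206, 309, 412, 618, 1236.
Check each in increasing order: 1001^1 ≡ 1001;  1001^2 ≡ 31;  1001^3 ≡ 106;  1001^4 ≡ 961;  1001^6 ≡ 103;  1001^12 ≡ 713;  1001^103 ≡ 300;  1001^206 ≡ 936;  1001^309 ≡ 1.
Smallest exponent giving 1 is 309.

309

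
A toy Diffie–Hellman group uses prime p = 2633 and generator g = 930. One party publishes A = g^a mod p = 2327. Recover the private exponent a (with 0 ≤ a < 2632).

86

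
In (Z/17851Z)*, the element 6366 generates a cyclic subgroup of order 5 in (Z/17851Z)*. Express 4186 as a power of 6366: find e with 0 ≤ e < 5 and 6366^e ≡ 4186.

2

Successive powers of 6366 modulo 17851:
  6366^0=1  6366^1=6366  6366^2=4186
So 6366^2 ≡ 4186 (mod 17851), giving e = 2.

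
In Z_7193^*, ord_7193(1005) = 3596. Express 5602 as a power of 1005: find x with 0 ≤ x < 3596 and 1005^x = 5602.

Baby-step giant-step with m = ceil(sqrt(3596)) = 60.
Baby table (1005^j mod 7193 for j=0..59):
  0:1  1:1005  2:3005  3:6158  4:2810  5:4394  6:6661  7:4815
  8:5379  9:3952  10:1224  11:117  12:2497  13:6321  14:1186  15:5085
  16:3395  17:2493  18:2301  19:3552  20:2032  21:6541  22:6496  23:4429
  24:5871  25:2095  26:5119  27:1600  28:3961  29:3076  30:5583  31:375
  32:2839  33:4767  34:297  35:3572  36:553  37:1904  38:182  39:3085
  40:242  41:5841  42:717  43:1285  44:3878  45:5977  46:730  47:7157
  48:6978  49:6908  50:1295  51:6735  52:62  53:4766  54:6485  55:567
  56:1588  57:6287  58:2981  59:3617
Giant step factor: 1005^(-60) ≡ 4346 (mod 7193).
Scan 5602·4346^i mod 7193 for i = 0, 1, …:
  i=0: 5602   i=1: 5180   i=2: 5383   i=3: 2882
  i=4: 2159   i=5: 3342   i=6: 1665   i=7: 7125
  i=8: 6578   i=9: 3006   i=10: 1588
Match at i=10, j=56: x = 10·60 + 56 = 656.

656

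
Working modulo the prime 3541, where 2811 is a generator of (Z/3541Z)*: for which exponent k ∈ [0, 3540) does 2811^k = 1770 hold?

Baby-step giant-step with m = ceil(sqrt(3540)) = 60.
Baby table (2811^j mod 3541 for j=0..59):
  0:1  1:2811  2:1750  3:801  4:3076  5:3055  6:680  7:2881
  8:224  9:2907  10:2490  11:2374  12:2070  13:907  14:57  15:882
  16:602  17:3165  18:1823  19:626  20:3350  21:1331  22:2145  23:2813
  24:290  25:760  26:1137  27:2125  28:3249  29:700  30:2445  31:3355
  32:1222  33:272  34:3277  35:1506  36:1871  37:996  38:2366  39:828
  40:1071  41:731  42:1061  43:949  44:1266  45:21  46:2375  47:1340
  48:2657  49:858  50:417  51:116  52:304  53:1163  54:850  55:2716
  56:280  57:978  58:1342  59:1197
Giant step factor: 2811^(-60) ≡ 1764 (mod 3541).
Scan 1770·1764^i mod 3541 for i = 0, 1, …:
  i=0: 1770   i=1: 2659   i=2: 2192   i=3: 3457
  i=4: 546   i=5: 3533   i=6: 52   i=7: 3203
  i=8: 2197   i=9: 1654     …   i=29: 2993
  i=30: 21
Match at i=30, j=45: k = 30·60 + 45 = 1845.

1845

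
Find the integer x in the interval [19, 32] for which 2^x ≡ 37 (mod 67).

Compute 2^19 mod 67 = 13, then multiply by 2 repeatedly:
  2^19=13  2^20=26  2^21=52  2^22=37
Found 37 at exponent 22.

22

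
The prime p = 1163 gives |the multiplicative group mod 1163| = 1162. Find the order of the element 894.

1162

The order of 894 must divide p − 1 = 1162 = 2 · 7 · 83.
Divisors: 1, 2, 7, 14, 83, 166, 581, 1162.
Check each in increasing order: 894^1 ≡ 894;  894^2 ≡ 255;  894^7 ≡ 60;  894^14 ≡ 111;  894^83 ≡ 390;  894^166 ≡ 910;  894^581 ≡ 1162;  894^1162 ≡ 1.
Smallest exponent giving 1 is 1162.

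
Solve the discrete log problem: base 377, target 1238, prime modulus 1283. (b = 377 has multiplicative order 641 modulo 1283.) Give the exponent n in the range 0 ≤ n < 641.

571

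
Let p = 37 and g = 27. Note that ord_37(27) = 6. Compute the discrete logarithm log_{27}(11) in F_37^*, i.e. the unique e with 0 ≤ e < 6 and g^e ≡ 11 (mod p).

5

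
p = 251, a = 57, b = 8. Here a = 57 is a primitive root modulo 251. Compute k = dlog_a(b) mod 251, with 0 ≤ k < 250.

Baby-step giant-step with m = ceil(sqrt(250)) = 16.
Baby table (57^j mod 251 for j=0..15):
  0:1  1:57  2:237  3:206  4:196  5:128  6:17  7:216
  8:13  9:239  10:69  11:168  12:38  13:158  14:221  15:47
Giant step factor: 57^(-16) ≡ 101 (mod 251).
Scan 8·101^i mod 251 for i = 0, 1, …:
  i=0: 8   i=1: 55   i=2: 33   i=3: 70
  i=4: 42   i=5: 226   i=6: 236   i=7: 242
  i=8: 95   i=9: 57
Match at i=9, j=1: k = 9·16 + 1 = 145.

145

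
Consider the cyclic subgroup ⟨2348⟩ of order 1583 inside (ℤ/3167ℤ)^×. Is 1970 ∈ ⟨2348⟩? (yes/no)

1970 ∈ ⟨2348⟩ iff 1970^1583 ≡ 1 (mod 3167), since |⟨2348⟩| = 1583.
1970^1583 mod 3167 = 3166.
Since 3166 ≠ 1, 1970 does not lie in the subgroup.

no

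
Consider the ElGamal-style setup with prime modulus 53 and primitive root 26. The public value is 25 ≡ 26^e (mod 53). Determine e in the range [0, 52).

10

Baby-step giant-step with m = ceil(sqrt(52)) = 8.
Baby table (26^j mod 53 for j=0..7):
  0:1  1:26  2:40  3:33  4:10  5:48  6:29  7:12
Giant step factor: 26^(-8) ≡ 44 (mod 53).
Scan 25·44^i mod 53 for i = 0, 1, …:
  i=0: 25   i=1: 40
Match at i=1, j=2: e = 1·8 + 2 = 10.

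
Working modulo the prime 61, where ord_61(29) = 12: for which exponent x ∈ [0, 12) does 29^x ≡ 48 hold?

2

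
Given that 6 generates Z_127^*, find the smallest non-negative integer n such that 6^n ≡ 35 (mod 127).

58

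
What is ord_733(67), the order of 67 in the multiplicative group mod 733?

The order of 67 must divide p − 1 = 732 = 2^2 · 3 · 61.
Divisors: 1, 2, 3, 4, 6, 12, 61, 122, 183, 244, 366, 732.
Check each in increasing order: 67^1 ≡ 67;  67^2 ≡ 91;  67^3 ≡ 233;  67^4 ≡ 218;  67^6 ≡ 47;  67^12 ≡ 10;  67^61 ≡ 380;  67^122 ≡ 732;  67^183 ≡ 353;  67^244 ≡ 1.
Smallest exponent giving 1 is 244.

244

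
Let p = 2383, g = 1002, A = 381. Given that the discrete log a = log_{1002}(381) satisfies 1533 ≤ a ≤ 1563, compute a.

Compute 1002^1533 mod 2383 = 1188, then multiply by 1002 repeatedly:
  1002^1533=1188  1002^1534=1259  1002^1535=911  1002^1536=133  1002^1537=2201
  1002^1538=1127  1002^1539=2095  1002^1540=2150  1002^1541=68  1002^1542=1412
  1002^1543=1705  1002^1544=2182  1002^1545=1153  1002^1546=1934  1002^1547=489
  1002^1548=1463  1002^1549=381
Found 381 at exponent 1549.

1549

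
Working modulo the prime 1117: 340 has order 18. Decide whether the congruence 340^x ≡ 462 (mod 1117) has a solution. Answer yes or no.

no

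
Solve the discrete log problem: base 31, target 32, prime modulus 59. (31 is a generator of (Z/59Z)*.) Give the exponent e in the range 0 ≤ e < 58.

Baby-step giant-step with m = ceil(sqrt(58)) = 8.
Baby table (31^j mod 59 for j=0..7):
  0:1  1:31  2:17  3:55  4:53  5:50  6:16  7:24
Giant step factor: 31^(-8) ≡ 41 (mod 59).
Scan 32·41^i mod 59 for i = 0, 1, …:
  i=0: 32   i=1: 14   i=2: 43   i=3: 52
  i=4: 8   i=5: 33   i=6: 55
Match at i=6, j=3: e = 6·8 + 3 = 51.

51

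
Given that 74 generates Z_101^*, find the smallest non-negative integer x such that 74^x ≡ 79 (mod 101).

52

Baby-step giant-step with m = ceil(sqrt(100)) = 10.
Baby table (74^j mod 101 for j=0..9):
  0:1  1:74  2:22  3:12  4:80  5:62  6:43  7:51
  8:37  9:11
Giant step factor: 74^(-10) ≡ 17 (mod 101).
Scan 79·17^i mod 101 for i = 0, 1, …:
  i=0: 79   i=1: 30   i=2: 5   i=3: 85
  i=4: 31   i=5: 22
Match at i=5, j=2: x = 5·10 + 2 = 52.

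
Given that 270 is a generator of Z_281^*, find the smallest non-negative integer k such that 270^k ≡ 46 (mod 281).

177

Baby-step giant-step with m = ceil(sqrt(280)) = 17.
Baby table (270^j mod 281 for j=0..16):
  0:1  1:270  2:121  3:74  4:29  5:243  6:137  7:179
  8:279  9:22  10:39  11:133  12:223  13:76  14:7  15:204
  16:4
Giant step factor: 270^(-17) ≡ 83 (mod 281).
Scan 46·83^i mod 281 for i = 0, 1, …:
  i=0: 46   i=1: 165   i=2: 207   i=3: 40
  i=4: 229   i=5: 180   i=6: 47   i=7: 248
  i=8: 71   i=9: 273   i=10: 179
Match at i=10, j=7: k = 10·17 + 7 = 177.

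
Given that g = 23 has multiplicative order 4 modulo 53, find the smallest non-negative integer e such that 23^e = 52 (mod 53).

Successive powers of 23 modulo 53:
  23^0=1  23^1=23  23^2=52
So 23^2 ≡ 52 (mod 53), giving e = 2.

2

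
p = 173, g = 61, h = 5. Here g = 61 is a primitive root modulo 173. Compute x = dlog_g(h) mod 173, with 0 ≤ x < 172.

Successive powers of 61 modulo 173:
  61^0=1  61^1=61  61^2=88  61^3=5
So 61^3 ≡ 5 (mod 173), giving x = 3.

3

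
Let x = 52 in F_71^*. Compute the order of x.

The order of 52 must divide p − 1 = 70 = 2 · 5 · 7.
Divisors: 1, 2, 5, 7, 10, 14, 35, 70.
Check each in increasing order: 52^1 ≡ 52;  52^2 ≡ 6;  52^5 ≡ 26;  52^7 ≡ 14;  52^10 ≡ 37;  52^14 ≡ 54;  52^35 ≡ 70;  52^70 ≡ 1.
Smallest exponent giving 1 is 70.

70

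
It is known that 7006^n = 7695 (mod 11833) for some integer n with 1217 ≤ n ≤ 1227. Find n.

1220

Compute 7006^1217 mod 11833 = 6365, then multiply by 7006 repeatedly:
  7006^1217=6365  7006^1218=6446  7006^1219=5948  7006^1220=7695
Found 7695 at exponent 1220.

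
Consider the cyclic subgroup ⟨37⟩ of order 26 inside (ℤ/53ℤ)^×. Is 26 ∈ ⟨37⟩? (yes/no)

26 ∈ ⟨37⟩ iff 26^26 ≡ 1 (mod 53), since |⟨37⟩| = 26.
26^26 mod 53 = 52.
Since 52 ≠ 1, 26 does not lie in the subgroup.

no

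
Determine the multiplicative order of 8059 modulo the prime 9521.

The order of 8059 must divide p − 1 = 9520 = 2^4 · 5 · 7 · 17.
Divisors: 1, 2, 4, 5, 7, 8, 10, 14, 16, 17, 20, 28, 34, 35, 40, 56, 68, 70, 80, 85, 112, 119, 136, 140, 170, 238, 272, 280, 340, 476, 560, 595, 680, 952, 1190, 1360, 1904, 2380, 4760, 9520.
Check each in increasing order: 8059^1 ≡ 8059;  8059^2 ≡ 4740;  8059^4 ≡ 7561;  8059^5 ≡ 9220;  8059^7 ≡ 1410;  8059^8 ≡ 4637;  8059^10 ≡ 4912;  8059^14 ≡ 7732;  8059^16 ≡ 3351;  8059^17 ≡ 4153;  8059^20 ≡ 1530;  8059^28 ≡ 1465;  8059^34 ≡ 4878;  8059^35 ≡ 9114;  8059^40 ≡ 8255;  8059^56 ≡ 4000;  8059^68 ≡ 1905;  8059^70 ≡ 3792;  8059^80 ≡ 3228;  8059^85 ≡ 9035;  8059^112 ≡ 4720;  8059^119 ≡ 21;  8059^136 ≡ 1524;  8059^140 ≡ 2554;  8059^170 ≡ 7692;  8059^238 ≡ 441;  8059^272 ≡ 8973;  8059^280 ≡ 1031;  8059^340 ≡ 3370;  8059^476 ≡ 4061;  8059^560 ≡ 6130;  8059^595 ≡ 9113;  8059^680 ≡ 7868;  8059^952 ≡ 1349;  8059^1190 ≡ 4607;  8059^1360 ≡ 9403;  8059^1904 ≡ 1290;  8059^2380 ≡ 2140;  8059^4760 ≡ 9520;  8059^9520 ≡ 1.
Smallest exponent giving 1 is 9520.

9520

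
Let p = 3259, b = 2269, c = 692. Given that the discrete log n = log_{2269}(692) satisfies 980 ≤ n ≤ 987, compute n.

Compute 2269^980 mod 3259 = 3069, then multiply by 2269 repeatedly:
  2269^980=3069  2269^981=2337  2269^982=260  2269^983=61  2269^984=1531
  2269^985=3004  2269^986=1507  2269^987=692
Found 692 at exponent 987.

987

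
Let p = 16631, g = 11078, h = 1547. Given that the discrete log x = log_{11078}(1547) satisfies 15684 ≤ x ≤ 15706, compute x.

Compute 11078^15684 mod 16631 = 6967, then multiply by 11078 repeatedly:
  11078^15684=6967  11078^15685=12586  11078^15686=10035  11078^15687=6126  11078^15688=9348
  11078^15689=12538  11078^15690=10483  11078^15691=13032  11078^15692=11416  11078^15693=4324
  11078^15694=3992  11078^15695=1547
Found 1547 at exponent 15695.

15695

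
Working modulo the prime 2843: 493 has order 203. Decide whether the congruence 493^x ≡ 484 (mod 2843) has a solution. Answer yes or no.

yes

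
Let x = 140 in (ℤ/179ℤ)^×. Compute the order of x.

178

The order of 140 must divide p − 1 = 178 = 2 · 89.
Divisors: 1, 2, 89, 178.
Check each in increasing order: 140^1 ≡ 140;  140^2 ≡ 89;  140^89 ≡ 178;  140^178 ≡ 1.
Smallest exponent giving 1 is 178.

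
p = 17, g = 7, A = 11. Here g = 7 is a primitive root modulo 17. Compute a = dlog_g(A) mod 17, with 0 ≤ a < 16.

Successive powers of 7 modulo 17:
  7^0=1  7^1=7  7^2=15  7^3=3  7^4=4  7^5=11
So 7^5 ≡ 11 (mod 17), giving a = 5.

5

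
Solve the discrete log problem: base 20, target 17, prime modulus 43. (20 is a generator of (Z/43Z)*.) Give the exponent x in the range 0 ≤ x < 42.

26

Baby-step giant-step with m = ceil(sqrt(42)) = 7.
Baby table (20^j mod 43 for j=0..6):
  0:1  1:20  2:13  3:2  4:40  5:26  6:4
Giant step factor: 20^(-7) ≡ 7 (mod 43).
Scan 17·7^i mod 43 for i = 0, 1, …:
  i=0: 17   i=1: 33   i=2: 16   i=3: 26
Match at i=3, j=5: x = 3·7 + 5 = 26.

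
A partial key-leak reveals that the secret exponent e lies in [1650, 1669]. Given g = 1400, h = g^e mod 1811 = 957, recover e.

1654

Compute 1400^1650 mod 1811 = 905, then multiply by 1400 repeatedly:
  1400^1650=905  1400^1651=1111  1400^1652=1562  1400^1653=923  1400^1654=957
Found 957 at exponent 1654.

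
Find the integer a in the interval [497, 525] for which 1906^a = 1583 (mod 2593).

Compute 1906^497 mod 2593 = 313, then multiply by 1906 repeatedly:
  1906^497=313  1906^498=188  1906^499=494  1906^500=305  1906^501=498
  1906^502=150  1906^503=670  1906^504=1264  1906^505=287  1906^506=2492
  1906^507=1969  1906^508=843  1906^509=1691  1906^510=2540  1906^511=109
  1906^512=314  1906^513=2094  1906^514=537  1906^515=1880  1906^516=2347
  1906^517=457  1906^518=2387  1906^519=1500  1906^520=1514  1906^521=2268
  1906^522=277  1906^523=1583
Found 1583 at exponent 523.

523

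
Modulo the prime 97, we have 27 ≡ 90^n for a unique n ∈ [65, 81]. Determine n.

Compute 90^65 mod 97 = 58, then multiply by 90 repeatedly:
  90^65=58  90^66=79  90^67=29  90^68=88  90^69=63
  90^70=44  90^71=80  90^72=22  90^73=40  90^74=11
  90^75=20  90^76=54  90^77=10  90^78=27
Found 27 at exponent 78.

78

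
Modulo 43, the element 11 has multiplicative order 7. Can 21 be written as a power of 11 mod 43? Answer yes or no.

21 ∈ ⟨11⟩ iff 21^7 ≡ 1 (mod 43), since |⟨11⟩| = 7.
21^7 mod 43 = 1.
Since 1 = 1, 21 lies in the subgroup.

yes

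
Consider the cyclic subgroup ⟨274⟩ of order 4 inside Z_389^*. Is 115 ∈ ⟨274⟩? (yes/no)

yes

115 ∈ ⟨274⟩ iff 115^4 ≡ 1 (mod 389), since |⟨274⟩| = 4.
115^4 mod 389 = 1.
Since 1 = 1, 115 lies in the subgroup.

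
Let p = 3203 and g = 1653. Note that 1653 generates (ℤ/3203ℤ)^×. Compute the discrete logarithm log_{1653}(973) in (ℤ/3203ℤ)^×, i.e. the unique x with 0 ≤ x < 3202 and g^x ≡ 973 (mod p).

Baby-step giant-step with m = ceil(sqrt(3202)) = 57.
Baby table (1653^j mod 3203 for j=0..56):
  0:1  1:1653  2:250  3:63  4:1643  5:2938  6:766  7:1013
  8:2523  9:213  10:2962  11:2002  12:607  13:832  14:1209  15:3008
  16:1168  17:2498  18:527  19:3118  20:427  21:1171  22:1051  23:1277
  24:104  25:2153  26:376  27:146  28:1113  29:1267  30:2792  31:2856
  32:2949  33:2934  34:560  35:13  36:2271  37:47  38:819  39:2141
  40:2961  41:349  42:357  43:769  44:2769  45:70  46:402  47:1485
  48:1207  49:2905  50:668  51:2372  52:444  53:445  54:2098  55:2348
  56:2411
Giant step factor: 1653^(-57) ≡ 1976 (mod 3203).
Scan 973·1976^i mod 3203 for i = 0, 1, …:
  i=0: 973   i=1: 848   i=2: 479   i=3: 1619
  i=4: 2550   i=5: 481   i=6: 2368   i=7: 2788
  i=8: 3131   i=9: 1863     …   i=40: 388
  i=41: 1171
Match at i=41, j=21: x = 41·57 + 21 = 2358.

2358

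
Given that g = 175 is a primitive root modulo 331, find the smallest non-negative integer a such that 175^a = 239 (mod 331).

234

Baby-step giant-step with m = ceil(sqrt(330)) = 19.
Baby table (175^j mod 331 for j=0..18):
  0:1  1:175  2:173  3:154  4:139  5:162  6:215  7:222
  8:123  9:10  10:95  11:75  12:216  13:66  14:296  15:164
  16:234  17:237  18:100
Giant step factor: 175^(-19) ≡ 254 (mod 331).
Scan 239·254^i mod 331 for i = 0, 1, …:
  i=0: 239   i=1: 133   i=2: 20   i=3: 115
  i=4: 82   i=5: 306   i=6: 270   i=7: 63
  i=8: 114   i=9: 159   i=10: 4   i=11: 23
  i=12: 215
Match at i=12, j=6: a = 12·19 + 6 = 234.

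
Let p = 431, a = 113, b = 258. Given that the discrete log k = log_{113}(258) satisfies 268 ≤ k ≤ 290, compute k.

Compute 113^268 mod 431 = 182, then multiply by 113 repeatedly:
  113^268=182  113^269=309  113^270=6  113^271=247  113^272=327
  113^273=316  113^274=366  113^275=413  113^276=121  113^277=312
  113^278=345  113^279=195  113^280=54  113^281=68  113^282=357
  113^283=258
Found 258 at exponent 283.

283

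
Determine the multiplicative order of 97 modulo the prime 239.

238

The order of 97 must divide p − 1 = 238 = 2 · 7 · 17.
Divisors: 1, 2, 7, 14, 17, 34, 119, 238.
Check each in increasing order: 97^1 ≡ 97;  97^2 ≡ 88;  97^7 ≡ 164;  97^14 ≡ 128;  97^17 ≡ 139;  97^34 ≡ 201;  97^119 ≡ 238;  97^238 ≡ 1.
Smallest exponent giving 1 is 238.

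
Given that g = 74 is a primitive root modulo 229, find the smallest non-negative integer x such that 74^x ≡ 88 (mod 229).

105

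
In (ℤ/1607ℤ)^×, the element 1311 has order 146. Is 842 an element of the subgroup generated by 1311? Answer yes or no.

no

842 ∈ ⟨1311⟩ iff 842^146 ≡ 1 (mod 1607), since |⟨1311⟩| = 146.
842^146 mod 1607 = 1522.
Since 1522 ≠ 1, 842 does not lie in the subgroup.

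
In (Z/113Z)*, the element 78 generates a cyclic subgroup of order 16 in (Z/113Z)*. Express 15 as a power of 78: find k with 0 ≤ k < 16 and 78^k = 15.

Successive powers of 78 modulo 113:
  78^0=1  78^1=78  78^2=95  78^3=65  78^4=98  78^5=73
  78^6=44  78^7=42  78^8=112  78^9=35  78^10=18  78^11=48
  78^12=15
So 78^12 ≡ 15 (mod 113), giving k = 12.

12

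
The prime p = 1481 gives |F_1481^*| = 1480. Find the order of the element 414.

370

The order of 414 must divide p − 1 = 1480 = 2^3 · 5 · 37.
Divisors: 1, 2, 4, 5, 8, 10, 20, 37, 40, 74, 148, 185, 296, 370, 740, 1480.
Check each in increasing order: 414^1 ≡ 414;  414^2 ≡ 1081;  414^4 ≡ 52;  414^5 ≡ 794;  414^8 ≡ 1223;  414^10 ≡ 1011;  414^20 ≡ 231;  414^37 ≡ 757;  414^40 ≡ 45;  414^74 ≡ 1383;  414^148 ≡ 718;  414^185 ≡ 1480;  414^296 ≡ 136;  414^370 ≡ 1.
Smallest exponent giving 1 is 370.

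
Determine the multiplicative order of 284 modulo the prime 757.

The order of 284 must divide p − 1 = 756 = 2^2 · 3^3 · 7.
Divisors: 1, 2, 3, 4, 6, 7, 9, 12, 14, 18, 21, 27, 28, 36, 42, 54, 63, 84, 108, 126, 189, 252, 378, 756.
Check each in increasing order: 284^1 ≡ 284;  284^2 ≡ 414;  284^3 ≡ 241;  284^4 ≡ 314;  284^6 ≡ 549;  284^7 ≡ 731;  284^9 ≡ 591;  284^12 ≡ 115;  284^14 ≡ 676;  284^18 ≡ 304;  284^21 ≡ 592;  284^27 ≡ 255;  284^28 ≡ 505;  284^36 ≡ 62;  284^42 ≡ 730;  284^54 ≡ 680;  284^63 ≡ 670;  284^84 ≡ 729;  284^108 ≡ 630;  284^126 ≡ 756;  284^189 ≡ 87;  284^252 ≡ 1.
Smallest exponent giving 1 is 252.

252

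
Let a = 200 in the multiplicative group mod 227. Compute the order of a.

226

The order of 200 must divide p − 1 = 226 = 2 · 113.
Divisors: 1, 2, 113, 226.
Check each in increasing order: 200^1 ≡ 200;  200^2 ≡ 48;  200^113 ≡ 226;  200^226 ≡ 1.
Smallest exponent giving 1 is 226.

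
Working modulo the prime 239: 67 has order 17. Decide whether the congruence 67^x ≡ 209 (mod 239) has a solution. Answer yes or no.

no

209 ∈ ⟨67⟩ iff 209^17 ≡ 1 (mod 239), since |⟨67⟩| = 17.
209^17 mod 239 = 229.
Since 229 ≠ 1, 209 does not lie in the subgroup.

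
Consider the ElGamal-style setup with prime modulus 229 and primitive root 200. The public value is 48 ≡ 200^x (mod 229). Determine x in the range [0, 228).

Baby-step giant-step with m = ceil(sqrt(228)) = 16.
Baby table (200^j mod 229 for j=0..15):
  0:1  1:200  2:154  3:114  4:129  5:152  6:172  7:50
  8:153  9:143  10:204  11:38  12:43  13:127  14:210  15:93
Giant step factor: 200^(-16) ≡ 9 (mod 229).
Scan 48·9^i mod 229 for i = 0, 1, …:
  i=0: 48   i=1: 203   i=2: 224   i=3: 184
  i=4: 53   i=5: 19   i=6: 171   i=7: 165
  i=8: 111   i=9: 83   i=10: 60   i=11: 82
  i=12: 51   i=13: 1
Match at i=13, j=0: x = 13·16 + 0 = 208.

208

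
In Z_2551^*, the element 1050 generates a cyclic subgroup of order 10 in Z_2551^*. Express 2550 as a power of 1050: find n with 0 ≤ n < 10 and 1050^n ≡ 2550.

5

Successive powers of 1050 modulo 2551:
  1050^0=1  1050^1=1050  1050^2=468  1050^3=1608  1050^4=2189  1050^5=2550
So 1050^5 ≡ 2550 (mod 2551), giving n = 5.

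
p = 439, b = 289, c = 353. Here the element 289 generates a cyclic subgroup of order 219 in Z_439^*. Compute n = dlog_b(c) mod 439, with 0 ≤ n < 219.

160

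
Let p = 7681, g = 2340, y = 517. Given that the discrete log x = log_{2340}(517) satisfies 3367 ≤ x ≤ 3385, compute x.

3367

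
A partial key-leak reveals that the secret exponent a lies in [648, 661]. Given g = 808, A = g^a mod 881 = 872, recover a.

658

Compute 808^648 mod 881 = 860, then multiply by 808 repeatedly:
  808^648=860  808^649=652  808^650=859  808^651=725  808^652=816
  808^653=340  808^654=729  808^655=524  808^656=512  808^657=507
  808^658=872
Found 872 at exponent 658.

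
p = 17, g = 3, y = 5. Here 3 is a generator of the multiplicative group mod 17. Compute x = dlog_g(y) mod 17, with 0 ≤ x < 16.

Successive powers of 3 modulo 17:
  3^0=1  3^1=3  3^2=9  3^3=10  3^4=13  3^5=5
So 3^5 ≡ 5 (mod 17), giving x = 5.

5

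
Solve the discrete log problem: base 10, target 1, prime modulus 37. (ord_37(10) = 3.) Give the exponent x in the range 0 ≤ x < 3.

0

Successive powers of 10 modulo 37:
  10^0=1
So 10^0 ≡ 1 (mod 37), giving x = 0.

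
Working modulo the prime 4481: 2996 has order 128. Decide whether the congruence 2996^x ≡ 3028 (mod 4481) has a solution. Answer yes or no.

no

3028 ∈ ⟨2996⟩ iff 3028^128 ≡ 1 (mod 4481), since |⟨2996⟩| = 128.
3028^128 mod 4481 = 3997.
Since 3997 ≠ 1, 3028 does not lie in the subgroup.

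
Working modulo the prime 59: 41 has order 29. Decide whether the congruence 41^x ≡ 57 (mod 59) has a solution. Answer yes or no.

yes

57 ∈ ⟨41⟩ iff 57^29 ≡ 1 (mod 59), since |⟨41⟩| = 29.
57^29 mod 59 = 1.
Since 1 = 1, 57 lies in the subgroup.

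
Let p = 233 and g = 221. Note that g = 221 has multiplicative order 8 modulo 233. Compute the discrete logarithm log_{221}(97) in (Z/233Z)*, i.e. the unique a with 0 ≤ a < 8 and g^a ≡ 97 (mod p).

7

Successive powers of 221 modulo 233:
  221^0=1  221^1=221  221^2=144  221^3=136  221^4=232  221^5=12
  221^6=89  221^7=97
So 221^7 ≡ 97 (mod 233), giving a = 7.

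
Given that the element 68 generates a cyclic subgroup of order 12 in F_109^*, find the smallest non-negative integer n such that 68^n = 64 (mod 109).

Successive powers of 68 modulo 109:
  68^0=1  68^1=68  68^2=46  68^3=76  68^4=45  68^5=8
  68^6=108  68^7=41  68^8=63  68^9=33  68^10=64
So 68^10 ≡ 64 (mod 109), giving n = 10.

10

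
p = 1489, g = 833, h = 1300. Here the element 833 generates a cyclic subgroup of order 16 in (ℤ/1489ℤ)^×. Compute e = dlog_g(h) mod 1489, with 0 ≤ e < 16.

5

Successive powers of 833 modulo 1489:
  833^0=1  833^1=833  833^2=15  833^3=583  833^4=225  833^5=1300
So 833^5 ≡ 1300 (mod 1489), giving e = 5.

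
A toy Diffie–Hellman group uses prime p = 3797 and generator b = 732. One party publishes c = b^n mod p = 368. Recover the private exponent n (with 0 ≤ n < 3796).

2950

Baby-step giant-step with m = ceil(sqrt(3796)) = 62.
Baby table (732^j mod 3797 for j=0..61):
  0:1  1:732  2:447  3:662  4:2365  5:3545  6:1589  7:1266
  8:244  9:149  10:2752  11:2054  12:3713  13:3061  14:422  15:1347
  16:2581  17:2183  18:3216  19:3769  20:2286  21:2672  22:449  23:2126
  24:3259  25:1072  26:2522  27:762  28:3422  29:2681  30:3240  31:2352
  32:1623  33:3372  34:254  35:3672  36:3425  37:1080  38:784  39:541
  40:1124  41:2616  42:1224  43:3673  44:360  45:1527  46:1446  47:2906
  48:872  49:408  50:2490  51:120  52:509  53:482  54:3500  55:2822
  56:136  57:830  58:40  59:2701  60:2692  61:3698
Giant step factor: 732^(-62) ≡ 2138 (mod 3797).
Scan 368·2138^i mod 3797 for i = 0, 1, …:
  i=0: 368   i=1: 805   i=2: 1049   i=3: 2532
  i=4: 2691   i=5: 903   i=6: 1738   i=7: 2378
  i=8: 3778   i=9: 1145     …   i=46: 3193
  i=47: 3425
Match at i=47, j=36: n = 47·62 + 36 = 2950.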